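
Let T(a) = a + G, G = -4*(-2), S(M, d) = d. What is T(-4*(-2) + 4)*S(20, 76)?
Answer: 1520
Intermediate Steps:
G = 8
T(a) = 8 + a (T(a) = a + 8 = 8 + a)
T(-4*(-2) + 4)*S(20, 76) = (8 + (-4*(-2) + 4))*76 = (8 + (8 + 4))*76 = (8 + 12)*76 = 20*76 = 1520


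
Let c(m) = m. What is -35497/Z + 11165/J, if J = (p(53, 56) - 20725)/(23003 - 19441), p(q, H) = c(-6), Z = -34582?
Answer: -1374580914553/716919442 ≈ -1917.3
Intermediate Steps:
p(q, H) = -6
J = -20731/3562 (J = (-6 - 20725)/(23003 - 19441) = -20731/3562 ≈ -5.8200)
-35497/Z + 11165/J = -35497/(-34582) + 11165/(-20731/3562) = -35497*(-1/34582) + 11165*(-3562/20731) = 35497/34582 - 39769730/20731 = -1374580914553/716919442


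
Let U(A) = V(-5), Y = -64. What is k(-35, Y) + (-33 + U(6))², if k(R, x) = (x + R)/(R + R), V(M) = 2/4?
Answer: 148073/140 ≈ 1057.7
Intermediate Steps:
V(M) = ½ (V(M) = 2*(¼) = ½)
U(A) = ½
k(R, x) = (R + x)/(2*R) (k(R, x) = (R + x)/((2*R)) = (R + x)*(1/(2*R)) = (R + x)/(2*R))
k(-35, Y) + (-33 + U(6))² = (½)*(-35 - 64)/(-35) + (-33 + ½)² = (½)*(-1/35)*(-99) + (-65/2)² = 99/70 + 4225/4 = 148073/140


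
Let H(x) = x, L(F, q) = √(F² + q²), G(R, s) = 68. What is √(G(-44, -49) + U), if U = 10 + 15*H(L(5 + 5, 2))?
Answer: √(78 + 30*√26) ≈ 15.198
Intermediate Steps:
U = 10 + 30*√26 (U = 10 + 15*√((5 + 5)² + 2²) = 10 + 15*√(10² + 4) = 10 + 15*√(100 + 4) = 10 + 15*√104 = 10 + 15*(2*√26) = 10 + 30*√26 ≈ 162.97)
√(G(-44, -49) + U) = √(68 + (10 + 30*√26)) = √(78 + 30*√26)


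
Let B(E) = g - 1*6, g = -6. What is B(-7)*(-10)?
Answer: 120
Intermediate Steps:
B(E) = -12 (B(E) = -6 - 1*6 = -6 - 6 = -12)
B(-7)*(-10) = -12*(-10) = 120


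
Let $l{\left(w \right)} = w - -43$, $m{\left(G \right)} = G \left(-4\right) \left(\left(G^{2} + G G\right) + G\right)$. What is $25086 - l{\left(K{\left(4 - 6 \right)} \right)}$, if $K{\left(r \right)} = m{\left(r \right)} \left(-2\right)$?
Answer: $25139$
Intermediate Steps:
$m{\left(G \right)} = - 4 G \left(G + 2 G^{2}\right)$ ($m{\left(G \right)} = - 4 G \left(\left(G^{2} + G^{2}\right) + G\right) = - 4 G \left(2 G^{2} + G\right) = - 4 G \left(G + 2 G^{2}\right)$)
$K{\left(r \right)} = - 2 r^{2} \left(-4 - 8 r\right)$ ($K{\left(r \right)} = r^{2} \left(-4 - 8 r\right) \left(-2\right) = - 2 r^{2} \left(-4 - 8 r\right)$)
$l{\left(w \right)} = 43 + w$ ($l{\left(w \right)} = w + 43 = 43 + w$)
$25086 - l{\left(K{\left(4 - 6 \right)} \right)} = 25086 - \left(43 + \left(4 - 6\right)^{2} \left(8 + 16 \left(4 - 6\right)\right)\right) = 25086 - \left(43 + \left(-2\right)^{2} \left(8 + 16 \left(-2\right)\right)\right) = 25086 - \left(43 + 4 \left(8 - 32\right)\right) = 25086 - \left(43 + 4 \left(-24\right)\right) = 25086 - \left(43 - 96\right) = 25086 - -53 = 25086 + 53 = 25139$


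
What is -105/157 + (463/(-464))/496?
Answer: -24237811/36132608 ≈ -0.67080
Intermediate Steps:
-105/157 + (463/(-464))/496 = -105*1/157 + (463*(-1/464))*(1/496) = -105/157 - 463/464*1/496 = -105/157 - 463/230144 = -24237811/36132608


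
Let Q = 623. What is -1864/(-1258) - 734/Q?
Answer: 118950/391867 ≈ 0.30355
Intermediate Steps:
-1864/(-1258) - 734/Q = -1864/(-1258) - 734/623 = -1864*(-1/1258) - 734*1/623 = 932/629 - 734/623 = 118950/391867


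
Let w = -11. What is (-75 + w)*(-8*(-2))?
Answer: -1376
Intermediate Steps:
(-75 + w)*(-8*(-2)) = (-75 - 11)*(-8*(-2)) = -86*16 = -1376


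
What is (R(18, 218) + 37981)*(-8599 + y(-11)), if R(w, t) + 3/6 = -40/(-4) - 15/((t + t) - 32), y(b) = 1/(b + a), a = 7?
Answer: -527930212359/1616 ≈ -3.2669e+8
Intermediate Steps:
y(b) = 1/(7 + b) (y(b) = 1/(b + 7) = 1/(7 + b))
R(w, t) = 19/2 - 15/(-32 + 2*t) (R(w, t) = -½ + (-40/(-4) - 15/((t + t) - 32)) = -½ + (-40*(-¼) - 15/(2*t - 32)) = -½ + (10 - 15/(-32 + 2*t)) = 19/2 - 15/(-32 + 2*t))
(R(18, 218) + 37981)*(-8599 + y(-11)) = ((-319 + 19*218)/(2*(-16 + 218)) + 37981)*(-8599 + 1/(7 - 11)) = ((½)*(-319 + 4142)/202 + 37981)*(-8599 + 1/(-4)) = ((½)*(1/202)*3823 + 37981)*(-8599 - ¼) = (3823/404 + 37981)*(-34397/4) = (15348147/404)*(-34397/4) = -527930212359/1616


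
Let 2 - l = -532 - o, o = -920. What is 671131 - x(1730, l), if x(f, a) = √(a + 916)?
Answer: 671131 - √530 ≈ 6.7111e+5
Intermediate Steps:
l = -386 (l = 2 - (-532 - 1*(-920)) = 2 - (-532 + 920) = 2 - 1*388 = 2 - 388 = -386)
x(f, a) = √(916 + a)
671131 - x(1730, l) = 671131 - √(916 - 386) = 671131 - √530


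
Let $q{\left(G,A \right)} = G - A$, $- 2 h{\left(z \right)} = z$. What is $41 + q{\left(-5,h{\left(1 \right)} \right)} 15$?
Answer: $- \frac{53}{2} \approx -26.5$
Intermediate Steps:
$h{\left(z \right)} = - \frac{z}{2}$
$41 + q{\left(-5,h{\left(1 \right)} \right)} 15 = 41 + \left(-5 - \left(- \frac{1}{2}\right) 1\right) 15 = 41 + \left(-5 - - \frac{1}{2}\right) 15 = 41 + \left(-5 + \frac{1}{2}\right) 15 = 41 - \frac{135}{2} = - \frac{53}{2}$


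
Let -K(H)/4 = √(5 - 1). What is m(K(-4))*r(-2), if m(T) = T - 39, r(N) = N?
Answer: 94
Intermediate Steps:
K(H) = -8 (K(H) = -4*√(5 - 1) = -4*√4 = -4*2 = -8)
m(T) = -39 + T
m(K(-4))*r(-2) = (-39 - 8)*(-2) = -47*(-2) = 94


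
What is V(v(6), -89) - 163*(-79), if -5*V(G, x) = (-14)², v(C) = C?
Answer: 64189/5 ≈ 12838.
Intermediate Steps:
V(G, x) = -196/5 (V(G, x) = -⅕*(-14)² = -⅕*196 = -196/5)
V(v(6), -89) - 163*(-79) = -196/5 - 163*(-79) = -196/5 - 1*(-12877) = -196/5 + 12877 = 64189/5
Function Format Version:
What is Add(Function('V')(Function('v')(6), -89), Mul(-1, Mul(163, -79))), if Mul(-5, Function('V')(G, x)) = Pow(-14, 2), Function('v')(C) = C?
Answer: Rational(64189, 5) ≈ 12838.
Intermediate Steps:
Function('V')(G, x) = Rational(-196, 5) (Function('V')(G, x) = Mul(Rational(-1, 5), Pow(-14, 2)) = Mul(Rational(-1, 5), 196) = Rational(-196, 5))
Add(Function('V')(Function('v')(6), -89), Mul(-1, Mul(163, -79))) = Add(Rational(-196, 5), Mul(-1, Mul(163, -79))) = Add(Rational(-196, 5), Mul(-1, -12877)) = Add(Rational(-196, 5), 12877) = Rational(64189, 5)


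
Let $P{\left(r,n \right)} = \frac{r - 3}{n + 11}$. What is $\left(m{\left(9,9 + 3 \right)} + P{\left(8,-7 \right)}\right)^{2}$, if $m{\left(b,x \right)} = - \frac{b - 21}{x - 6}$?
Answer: $\frac{169}{16} \approx 10.563$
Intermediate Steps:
$P{\left(r,n \right)} = \frac{-3 + r}{11 + n}$
$m{\left(b,x \right)} = - \frac{-21 + b}{-6 + x}$
$\left(m{\left(9,9 + 3 \right)} + P{\left(8,-7 \right)}\right)^{2} = \left(\frac{21 - 9}{-6 + \left(9 + 3\right)} + \frac{-3 + 8}{11 - 7}\right)^{2} = \left(\frac{21 - 9}{-6 + 12} + \frac{1}{4} \cdot 5\right)^{2} = \left(\frac{1}{6} \cdot 12 + \frac{1}{4} \cdot 5\right)^{2} = \left(\frac{1}{6} \cdot 12 + \frac{5}{4}\right)^{2} = \left(2 + \frac{5}{4}\right)^{2} = \left(\frac{13}{4}\right)^{2} = \frac{169}{16}$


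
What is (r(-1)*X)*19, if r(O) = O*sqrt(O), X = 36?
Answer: -684*I ≈ -684.0*I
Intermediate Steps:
r(O) = O**(3/2)
(r(-1)*X)*19 = ((-1)**(3/2)*36)*19 = (-I*36)*19 = -36*I*19 = -684*I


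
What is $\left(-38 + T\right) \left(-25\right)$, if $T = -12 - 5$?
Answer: $1375$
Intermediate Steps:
$T = -17$ ($T = -12 - 5 = -17$)
$\left(-38 + T\right) \left(-25\right) = \left(-38 - 17\right) \left(-25\right) = \left(-55\right) \left(-25\right) = 1375$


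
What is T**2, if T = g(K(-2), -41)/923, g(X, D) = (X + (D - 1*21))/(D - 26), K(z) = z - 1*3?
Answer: 1/851929 ≈ 1.1738e-6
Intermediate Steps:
K(z) = -3 + z (K(z) = z - 3 = -3 + z)
g(X, D) = (-21 + D + X)/(-26 + D) (g(X, D) = (X + (D - 21))/(-26 + D) = (X + (-21 + D))/(-26 + D) = (-21 + D + X)/(-26 + D))
T = 1/923 (T = ((-21 - 41 + (-3 - 2))/(-26 - 41))/923 = ((-21 - 41 - 5)/(-67))*(1/923) = -1/67*(-67)*(1/923) = 1*(1/923) = 1/923 ≈ 0.0010834)
T**2 = (1/923)**2 = 1/851929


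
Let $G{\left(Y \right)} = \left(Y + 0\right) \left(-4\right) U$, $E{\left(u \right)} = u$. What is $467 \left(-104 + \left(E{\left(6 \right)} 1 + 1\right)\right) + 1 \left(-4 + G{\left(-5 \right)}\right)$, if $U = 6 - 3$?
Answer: $-45243$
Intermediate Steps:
$U = 3$ ($U = 6 - 3 = 3$)
$G{\left(Y \right)} = - 12 Y$ ($G{\left(Y \right)} = \left(Y + 0\right) \left(-4\right) 3 = Y \left(-4\right) 3 = - 4 Y 3 = - 12 Y$)
$467 \left(-104 + \left(E{\left(6 \right)} 1 + 1\right)\right) + 1 \left(-4 + G{\left(-5 \right)}\right) = 467 \left(-104 + \left(6 \cdot 1 + 1\right)\right) + 1 \left(-4 - -60\right) = 467 \left(-104 + \left(6 + 1\right)\right) + 1 \left(-4 + 60\right) = 467 \left(-104 + 7\right) + 1 \cdot 56 = 467 \left(-97\right) + 56 = -45299 + 56 = -45243$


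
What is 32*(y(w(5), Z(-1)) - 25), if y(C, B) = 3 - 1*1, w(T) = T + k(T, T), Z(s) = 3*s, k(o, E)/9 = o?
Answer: -736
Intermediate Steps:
k(o, E) = 9*o
w(T) = 10*T (w(T) = T + 9*T = 10*T)
y(C, B) = 2 (y(C, B) = 3 - 1 = 2)
32*(y(w(5), Z(-1)) - 25) = 32*(2 - 25) = 32*(-23) = -736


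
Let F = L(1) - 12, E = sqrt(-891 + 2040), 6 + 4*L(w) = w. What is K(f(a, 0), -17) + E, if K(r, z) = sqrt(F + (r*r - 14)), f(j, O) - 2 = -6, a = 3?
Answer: sqrt(1149) + 3*I*sqrt(5)/2 ≈ 33.897 + 3.3541*I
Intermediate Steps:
L(w) = -3/2 + w/4
f(j, O) = -4 (f(j, O) = 2 - 6 = -4)
E = sqrt(1149) ≈ 33.897
F = -53/4 (F = (-3/2 + (1/4)*1) - 12 = (-3/2 + 1/4) - 12 = -5/4 - 12 = -53/4 ≈ -13.250)
K(r, z) = sqrt(-109/4 + r**2) (K(r, z) = sqrt(-53/4 + (r*r - 14)) = sqrt(-53/4 + (r**2 - 14)) = sqrt(-53/4 + (-14 + r**2)) = sqrt(-109/4 + r**2))
K(f(a, 0), -17) + E = sqrt(-109 + 4*(-4)**2)/2 + sqrt(1149) = sqrt(-109 + 4*16)/2 + sqrt(1149) = sqrt(-109 + 64)/2 + sqrt(1149) = sqrt(-45)/2 + sqrt(1149) = (3*I*sqrt(5))/2 + sqrt(1149) = 3*I*sqrt(5)/2 + sqrt(1149) = sqrt(1149) + 3*I*sqrt(5)/2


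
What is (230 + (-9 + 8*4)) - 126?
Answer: 127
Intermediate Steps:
(230 + (-9 + 8*4)) - 126 = (230 + (-9 + 32)) - 126 = (230 + 23) - 126 = 253 - 126 = 127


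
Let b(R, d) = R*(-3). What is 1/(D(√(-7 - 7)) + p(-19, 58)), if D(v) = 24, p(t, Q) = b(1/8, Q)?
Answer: 8/189 ≈ 0.042328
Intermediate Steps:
b(R, d) = -3*R
p(t, Q) = -3/8
1/(D(√(-7 - 7)) + p(-19, 58)) = 1/(24 - 3/8) = 1/(189/8) = 8/189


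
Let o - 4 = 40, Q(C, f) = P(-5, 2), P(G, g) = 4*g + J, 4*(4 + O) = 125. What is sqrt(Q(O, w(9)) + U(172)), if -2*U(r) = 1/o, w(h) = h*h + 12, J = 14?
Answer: 3*sqrt(4730)/44 ≈ 4.6892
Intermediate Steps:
O = 109/4 (O = -4 + (1/4)*125 = -4 + 125/4 = 109/4 ≈ 27.250)
P(G, g) = 14 + 4*g (P(G, g) = 4*g + 14 = 14 + 4*g)
w(h) = 12 + h**2 (w(h) = h**2 + 12 = 12 + h**2)
Q(C, f) = 22 (Q(C, f) = 14 + 4*2 = 14 + 8 = 22)
o = 44 (o = 4 + 40 = 44)
U(r) = -1/88 (U(r) = -1/2/44 = -1/2*1/44 = -1/88)
sqrt(Q(O, w(9)) + U(172)) = sqrt(22 - 1/88) = sqrt(1935/88) = 3*sqrt(4730)/44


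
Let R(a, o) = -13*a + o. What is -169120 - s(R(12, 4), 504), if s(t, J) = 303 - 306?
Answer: -169117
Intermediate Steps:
R(a, o) = o - 13*a
s(t, J) = -3
-169120 - s(R(12, 4), 504) = -169120 - 1*(-3) = -169120 + 3 = -169117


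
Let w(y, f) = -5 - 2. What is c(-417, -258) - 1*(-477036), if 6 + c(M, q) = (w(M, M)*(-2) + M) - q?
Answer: 476885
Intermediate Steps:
w(y, f) = -7
c(M, q) = 8 + M - q (c(M, q) = -6 + ((-7*(-2) + M) - q) = -6 + ((14 + M) - q) = -6 + (14 + M - q) = 8 + M - q)
c(-417, -258) - 1*(-477036) = (8 - 417 - 1*(-258)) - 1*(-477036) = (8 - 417 + 258) + 477036 = -151 + 477036 = 476885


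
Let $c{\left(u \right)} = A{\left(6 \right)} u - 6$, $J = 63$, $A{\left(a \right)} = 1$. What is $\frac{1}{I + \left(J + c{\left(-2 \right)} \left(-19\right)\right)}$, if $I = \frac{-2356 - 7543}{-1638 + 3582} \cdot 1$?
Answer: $\frac{1944}{408061} \approx 0.004764$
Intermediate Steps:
$c{\left(u \right)} = -6 + u$ ($c{\left(u \right)} = 1 u - 6 = u - 6 = -6 + u$)
$I = - \frac{9899}{1944}$ ($I = - \frac{9899}{1944} \cdot 1 = \left(-9899\right) \frac{1}{1944} \cdot 1 = \left(- \frac{9899}{1944}\right) 1 = - \frac{9899}{1944} \approx -5.0921$)
$\frac{1}{I + \left(J + c{\left(-2 \right)} \left(-19\right)\right)} = \frac{1}{- \frac{9899}{1944} + \left(63 + \left(-6 - 2\right) \left(-19\right)\right)} = \frac{1}{- \frac{9899}{1944} + \left(63 - -152\right)} = \frac{1}{- \frac{9899}{1944} + \left(63 + 152\right)} = \frac{1}{- \frac{9899}{1944} + 215} = \frac{1}{\frac{408061}{1944}} = \frac{1944}{408061}$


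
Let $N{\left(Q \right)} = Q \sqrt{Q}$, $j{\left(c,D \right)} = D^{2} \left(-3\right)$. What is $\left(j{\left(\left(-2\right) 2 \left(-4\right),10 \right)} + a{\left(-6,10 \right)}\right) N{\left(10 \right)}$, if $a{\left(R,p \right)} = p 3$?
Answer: $- 2700 \sqrt{10} \approx -8538.2$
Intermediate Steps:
$a{\left(R,p \right)} = 3 p$
$j{\left(c,D \right)} = - 3 D^{2}$
$N{\left(Q \right)} = Q^{\frac{3}{2}}$
$\left(j{\left(\left(-2\right) 2 \left(-4\right),10 \right)} + a{\left(-6,10 \right)}\right) N{\left(10 \right)} = \left(- 3 \cdot 10^{2} + 3 \cdot 10\right) 10^{\frac{3}{2}} = \left(\left(-3\right) 100 + 30\right) 10 \sqrt{10} = \left(-300 + 30\right) 10 \sqrt{10} = - 270 \cdot 10 \sqrt{10} = - 2700 \sqrt{10}$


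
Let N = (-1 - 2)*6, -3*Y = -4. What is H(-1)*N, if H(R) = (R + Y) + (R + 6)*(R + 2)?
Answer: -96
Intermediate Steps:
Y = 4/3 (Y = -⅓*(-4) = 4/3 ≈ 1.3333)
H(R) = 4/3 + R + (2 + R)*(6 + R) (H(R) = (R + 4/3) + (R + 6)*(R + 2) = (4/3 + R) + (6 + R)*(2 + R) = (4/3 + R) + (2 + R)*(6 + R) = 4/3 + R + (2 + R)*(6 + R))
N = -18 (N = -3*6 = -18)
H(-1)*N = (40/3 + (-1)² + 9*(-1))*(-18) = (40/3 + 1 - 9)*(-18) = (16/3)*(-18) = -96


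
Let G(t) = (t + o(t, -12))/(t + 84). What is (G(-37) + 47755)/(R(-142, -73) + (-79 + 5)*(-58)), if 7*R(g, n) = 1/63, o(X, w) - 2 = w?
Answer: 21059514/1892773 ≈ 11.126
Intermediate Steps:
o(X, w) = 2 + w
R(g, n) = 1/441 (R(g, n) = (1/7)/63 = (1/7)*(1/63) = 1/441)
G(t) = (-10 + t)/(84 + t) (G(t) = (t + (2 - 12))/(t + 84) = (t - 10)/(84 + t) = (-10 + t)/(84 + t))
(G(-37) + 47755)/(R(-142, -73) + (-79 + 5)*(-58)) = ((-10 - 37)/(84 - 37) + 47755)/(1/441 + (-79 + 5)*(-58)) = (-47/47 + 47755)/(1/441 - 74*(-58)) = ((1/47)*(-47) + 47755)/(1/441 + 4292) = (-1 + 47755)/(1892773/441) = 47754*(441/1892773) = 21059514/1892773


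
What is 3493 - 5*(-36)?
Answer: 3673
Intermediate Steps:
3493 - 5*(-36) = 3493 + 180 = 3673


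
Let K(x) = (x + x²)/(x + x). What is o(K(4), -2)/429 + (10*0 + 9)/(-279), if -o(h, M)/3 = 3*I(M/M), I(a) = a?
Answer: -236/4433 ≈ -0.053237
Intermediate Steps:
K(x) = (x + x²)/(2*x) (K(x) = (x + x²)/((2*x)) = (x + x²)*(1/(2*x)) = (x + x²)/(2*x))
o(h, M) = -9 (o(h, M) = -9*M/M = -9)
o(K(4), -2)/429 + (10*0 + 9)/(-279) = -9/429 + (10*0 + 9)/(-279) = -9*1/429 + (0 + 9)*(-1/279) = -3/143 + 9*(-1/279) = -3/143 - 1/31 = -236/4433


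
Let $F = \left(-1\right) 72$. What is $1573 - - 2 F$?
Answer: $1429$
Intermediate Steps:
$F = -72$
$1573 - - 2 F = 1573 - \left(-2\right) \left(-72\right) = 1573 - 144 = 1429$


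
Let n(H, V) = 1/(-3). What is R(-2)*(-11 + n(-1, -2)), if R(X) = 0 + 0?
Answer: 0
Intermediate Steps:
n(H, V) = -⅓
R(X) = 0
R(-2)*(-11 + n(-1, -2)) = 0*(-11 - ⅓) = 0*(-34/3) = 0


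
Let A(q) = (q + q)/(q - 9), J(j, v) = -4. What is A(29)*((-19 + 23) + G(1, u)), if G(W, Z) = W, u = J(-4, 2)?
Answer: 29/2 ≈ 14.500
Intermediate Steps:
u = -4
A(q) = 2*q/(-9 + q) (A(q) = (2*q)/(-9 + q) = 2*q/(-9 + q))
A(29)*((-19 + 23) + G(1, u)) = (2*29/(-9 + 29))*((-19 + 23) + 1) = (2*29/20)*(4 + 1) = (2*29*(1/20))*5 = (29/10)*5 = 29/2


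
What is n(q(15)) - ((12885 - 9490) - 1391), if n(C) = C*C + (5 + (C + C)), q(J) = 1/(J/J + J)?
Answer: -511711/256 ≈ -1998.9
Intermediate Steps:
q(J) = 1/(1 + J)
n(C) = 5 + C² + 2*C (n(C) = C² + (5 + 2*C) = 5 + C² + 2*C)
n(q(15)) - ((12885 - 9490) - 1391) = (5 + (1/(1 + 15))² + 2/(1 + 15)) - ((12885 - 9490) - 1391) = (5 + (1/16)² + 2/16) - (3395 - 1391) = (5 + (1/16)² + 2*(1/16)) - 1*2004 = (5 + 1/256 + ⅛) - 2004 = 1313/256 - 2004 = -511711/256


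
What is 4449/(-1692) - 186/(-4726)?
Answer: -3451877/1332732 ≈ -2.5901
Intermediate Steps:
4449/(-1692) - 186/(-4726) = 4449*(-1/1692) - 186*(-1/4726) = -1483/564 + 93/2363 = -3451877/1332732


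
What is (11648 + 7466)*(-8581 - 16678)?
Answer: -482800526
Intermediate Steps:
(11648 + 7466)*(-8581 - 16678) = 19114*(-25259) = -482800526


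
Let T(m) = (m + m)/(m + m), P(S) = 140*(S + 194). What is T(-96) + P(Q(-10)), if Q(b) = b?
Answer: 25761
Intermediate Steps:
P(S) = 27160 + 140*S (P(S) = 140*(194 + S) = 27160 + 140*S)
T(m) = 1 (T(m) = (2*m)/((2*m)) = (2*m)*(1/(2*m)) = 1)
T(-96) + P(Q(-10)) = 1 + (27160 + 140*(-10)) = 1 + (27160 - 1400) = 1 + 25760 = 25761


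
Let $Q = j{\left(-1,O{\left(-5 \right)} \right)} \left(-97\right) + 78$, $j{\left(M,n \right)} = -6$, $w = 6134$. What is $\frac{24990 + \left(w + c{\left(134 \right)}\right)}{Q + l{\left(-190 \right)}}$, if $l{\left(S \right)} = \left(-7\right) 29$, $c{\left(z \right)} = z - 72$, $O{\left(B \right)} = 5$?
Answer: $\frac{31186}{457} \approx 68.241$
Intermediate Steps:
$c{\left(z \right)} = -72 + z$
$Q = 660$ ($Q = \left(-6\right) \left(-97\right) + 78 = 582 + 78 = 660$)
$l{\left(S \right)} = -203$
$\frac{24990 + \left(w + c{\left(134 \right)}\right)}{Q + l{\left(-190 \right)}} = \frac{24990 + \left(6134 + \left(-72 + 134\right)\right)}{660 - 203} = \frac{24990 + \left(6134 + 62\right)}{457} = \left(24990 + 6196\right) \frac{1}{457} = 31186 \cdot \frac{1}{457} = \frac{31186}{457}$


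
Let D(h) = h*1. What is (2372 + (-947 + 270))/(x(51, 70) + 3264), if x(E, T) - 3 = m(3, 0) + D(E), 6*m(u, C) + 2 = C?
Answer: 5085/9953 ≈ 0.51090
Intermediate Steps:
m(u, C) = -⅓ + C/6
D(h) = h
x(E, T) = 8/3 + E (x(E, T) = 3 + ((-⅓ + (⅙)*0) + E) = 3 + ((-⅓ + 0) + E) = 3 + (-⅓ + E) = 8/3 + E)
(2372 + (-947 + 270))/(x(51, 70) + 3264) = (2372 + (-947 + 270))/((8/3 + 51) + 3264) = (2372 - 677)/(161/3 + 3264) = 1695/(9953/3) = 1695*(3/9953) = 5085/9953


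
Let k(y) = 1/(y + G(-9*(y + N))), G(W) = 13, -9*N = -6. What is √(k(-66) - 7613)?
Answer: I*√21384970/53 ≈ 87.253*I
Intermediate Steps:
N = ⅔ (N = -⅑*(-6) = ⅔ ≈ 0.66667)
k(y) = 1/(13 + y) (k(y) = 1/(y + 13) = 1/(13 + y))
√(k(-66) - 7613) = √(1/(13 - 66) - 7613) = √(1/(-53) - 7613) = √(-1/53 - 7613) = √(-403490/53) = I*√21384970/53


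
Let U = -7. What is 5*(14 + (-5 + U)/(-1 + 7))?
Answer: 60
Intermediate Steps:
5*(14 + (-5 + U)/(-1 + 7)) = 5*(14 + (-5 - 7)/(-1 + 7)) = 5*(14 - 12/6) = 5*(14 - 12*1/6) = 5*(14 - 2) = 5*12 = 60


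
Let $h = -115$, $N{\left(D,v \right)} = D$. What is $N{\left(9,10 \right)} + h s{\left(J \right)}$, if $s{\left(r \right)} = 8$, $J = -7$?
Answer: $-911$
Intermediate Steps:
$N{\left(9,10 \right)} + h s{\left(J \right)} = 9 - 920 = -911$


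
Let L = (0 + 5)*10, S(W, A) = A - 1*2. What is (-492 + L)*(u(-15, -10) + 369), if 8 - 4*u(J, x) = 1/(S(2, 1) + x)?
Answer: -3607825/22 ≈ -1.6399e+5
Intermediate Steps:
S(W, A) = -2 + A (S(W, A) = A - 2 = -2 + A)
u(J, x) = 2 - 1/(4*(-1 + x)) (u(J, x) = 2 - 1/(4*((-2 + 1) + x)) = 2 - 1/(4*(-1 + x)))
L = 50 (L = 5*10 = 50)
(-492 + L)*(u(-15, -10) + 369) = (-492 + 50)*((-9 + 8*(-10))/(4*(-1 - 10)) + 369) = -442*((¼)*(-9 - 80)/(-11) + 369) = -442*((¼)*(-1/11)*(-89) + 369) = -442*(89/44 + 369) = -442*16325/44 = -3607825/22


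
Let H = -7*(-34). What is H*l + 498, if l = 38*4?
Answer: 36674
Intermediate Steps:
l = 152
H = 238
H*l + 498 = 238*152 + 498 = 36176 + 498 = 36674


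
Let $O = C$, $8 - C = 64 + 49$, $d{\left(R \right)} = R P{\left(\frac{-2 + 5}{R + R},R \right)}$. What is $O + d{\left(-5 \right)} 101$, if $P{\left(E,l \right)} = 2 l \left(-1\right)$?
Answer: $-5155$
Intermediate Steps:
$P{\left(E,l \right)} = - 2 l$
$d{\left(R \right)} = - 2 R^{2}$ ($d{\left(R \right)} = R \left(- 2 R\right) = - 2 R^{2}$)
$C = -105$ ($C = 8 - \left(64 + 49\right) = 8 - 113 = -105$)
$O = -105$
$O + d{\left(-5 \right)} 101 = -105 + - 2 \left(-5\right)^{2} \cdot 101 = -105 + \left(-2\right) 25 \cdot 101 = -105 - 5050 = -5155$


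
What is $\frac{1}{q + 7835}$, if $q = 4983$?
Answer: $\frac{1}{12818} \approx 7.8015 \cdot 10^{-5}$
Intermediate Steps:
$\frac{1}{q + 7835} = \frac{1}{4983 + 7835} = \frac{1}{12818}$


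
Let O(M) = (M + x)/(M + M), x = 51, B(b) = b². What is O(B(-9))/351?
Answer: 22/9477 ≈ 0.0023214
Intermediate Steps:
O(M) = (51 + M)/(2*M) (O(M) = (M + 51)/(M + M) = (51 + M)/((2*M)) = (51 + M)*(1/(2*M)) = (51 + M)/(2*M))
O(B(-9))/351 = ((51 + (-9)²)/(2*((-9)²)))/351 = ((½)*(51 + 81)/81)*(1/351) = ((½)*(1/81)*132)*(1/351) = (22/27)*(1/351) = 22/9477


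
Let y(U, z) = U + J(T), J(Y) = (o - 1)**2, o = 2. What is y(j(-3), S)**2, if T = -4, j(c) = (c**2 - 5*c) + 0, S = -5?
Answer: 625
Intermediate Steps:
j(c) = c**2 - 5*c
J(Y) = 1 (J(Y) = (2 - 1)**2 = 1**2 = 1)
y(U, z) = 1 + U (y(U, z) = U + 1 = 1 + U)
y(j(-3), S)**2 = (1 - 3*(-5 - 3))**2 = (1 - 3*(-8))**2 = (1 + 24)**2 = 25**2 = 625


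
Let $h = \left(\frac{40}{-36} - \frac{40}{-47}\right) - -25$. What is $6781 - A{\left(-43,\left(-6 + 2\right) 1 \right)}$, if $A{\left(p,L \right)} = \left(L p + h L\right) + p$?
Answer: $\frac{2855656}{423} \approx 6751.0$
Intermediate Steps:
$h = \frac{10465}{423}$ ($h = \left(40 \left(- \frac{1}{36}\right) - - \frac{40}{47}\right) + 25 = \left(- \frac{10}{9} + \frac{40}{47}\right) + 25 = - \frac{110}{423} + 25 = \frac{10465}{423} \approx 24.74$)
$A{\left(p,L \right)} = p + \frac{10465 L}{423} + L p$ ($A{\left(p,L \right)} = \left(L p + \frac{10465 L}{423}\right) + p = \left(\frac{10465 L}{423} + L p\right) + p = p + \frac{10465 L}{423} + L p$)
$6781 - A{\left(-43,\left(-6 + 2\right) 1 \right)} = 6781 - \left(-43 + \frac{10465 \left(-6 + 2\right) 1}{423} + \left(-6 + 2\right) 1 \left(-43\right)\right) = 6781 - \left(-43 + \frac{10465 \left(\left(-4\right) 1\right)}{423} + \left(-4\right) 1 \left(-43\right)\right) = 6781 - \left(-43 + \frac{10465}{423} \left(-4\right) - -172\right) = 6781 - \left(-43 - \frac{41860}{423} + 172\right) = 6781 - \frac{12707}{423} = \frac{2855656}{423}$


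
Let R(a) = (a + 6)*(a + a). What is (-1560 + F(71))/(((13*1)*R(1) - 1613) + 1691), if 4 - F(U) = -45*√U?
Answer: -389/65 + 9*√71/52 ≈ -4.5262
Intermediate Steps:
R(a) = 2*a*(6 + a) (R(a) = (6 + a)*(2*a) = 2*a*(6 + a))
F(U) = 4 + 45*√U (F(U) = 4 - (-45)*√U = 4 + 45*√U)
(-1560 + F(71))/(((13*1)*R(1) - 1613) + 1691) = (-1560 + (4 + 45*√71))/(((13*1)*(2*1*(6 + 1)) - 1613) + 1691) = (-1556 + 45*√71)/((13*(2*1*7) - 1613) + 1691) = (-1556 + 45*√71)/((13*14 - 1613) + 1691) = (-1556 + 45*√71)/((182 - 1613) + 1691) = (-1556 + 45*√71)/(-1431 + 1691) = (-1556 + 45*√71)/260 = (-1556 + 45*√71)*(1/260) = -389/65 + 9*√71/52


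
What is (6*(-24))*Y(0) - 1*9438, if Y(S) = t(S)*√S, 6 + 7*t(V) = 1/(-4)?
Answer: -9438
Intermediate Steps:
t(V) = -25/28 (t(V) = -6/7 + (⅐)/(-4) = -6/7 + (⅐)*(-¼) = -6/7 - 1/28 = -25/28)
Y(S) = -25*√S/28
(6*(-24))*Y(0) - 1*9438 = (6*(-24))*(-25*√0/28) - 1*9438 = -(-900)*0/7 - 9438 = -144*0 - 9438 = 0 - 9438 = -9438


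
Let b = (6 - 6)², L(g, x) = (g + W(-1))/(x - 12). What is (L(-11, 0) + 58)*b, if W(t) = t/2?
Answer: 0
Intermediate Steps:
W(t) = t/2 (W(t) = t*(½) = t/2)
L(g, x) = (-½ + g)/(-12 + x) (L(g, x) = (g + (½)*(-1))/(x - 12) = (g - ½)/(-12 + x) = (-½ + g)/(-12 + x))
b = 0 (b = 0² = 0)
(L(-11, 0) + 58)*b = ((-½ - 11)/(-12 + 0) + 58)*0 = (-23/2/(-12) + 58)*0 = (-1/12*(-23/2) + 58)*0 = (23/24 + 58)*0 = (1415/24)*0 = 0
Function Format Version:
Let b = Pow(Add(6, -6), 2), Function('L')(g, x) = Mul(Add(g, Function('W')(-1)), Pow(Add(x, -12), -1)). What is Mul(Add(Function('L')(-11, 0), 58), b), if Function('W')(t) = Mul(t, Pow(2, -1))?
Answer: 0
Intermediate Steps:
Function('W')(t) = Mul(Rational(1, 2), t) (Function('W')(t) = Mul(t, Rational(1, 2)) = Mul(Rational(1, 2), t))
Function('L')(g, x) = Mul(Pow(Add(-12, x), -1), Add(Rational(-1, 2), g)) (Function('L')(g, x) = Mul(Add(g, Mul(Rational(1, 2), -1)), Pow(Add(x, -12), -1)) = Mul(Add(g, Rational(-1, 2)), Pow(Add(-12, x), -1)) = Mul(Add(Rational(-1, 2), g), Pow(Add(-12, x), -1)) = Mul(Pow(Add(-12, x), -1), Add(Rational(-1, 2), g)))
b = 0 (b = Pow(0, 2) = 0)
Mul(Add(Function('L')(-11, 0), 58), b) = Mul(Add(Mul(Pow(Add(-12, 0), -1), Add(Rational(-1, 2), -11)), 58), 0) = Mul(Add(Mul(Pow(-12, -1), Rational(-23, 2)), 58), 0) = Mul(Add(Mul(Rational(-1, 12), Rational(-23, 2)), 58), 0) = Mul(Add(Rational(23, 24), 58), 0) = Mul(Rational(1415, 24), 0) = 0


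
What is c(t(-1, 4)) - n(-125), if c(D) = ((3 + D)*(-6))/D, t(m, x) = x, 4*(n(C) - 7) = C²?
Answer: -15695/4 ≈ -3923.8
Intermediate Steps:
n(C) = 7 + C²/4
c(D) = (-18 - 6*D)/D
c(t(-1, 4)) - n(-125) = (-6 - 18/4) - (7 + (¼)*(-125)²) = (-6 - 18*¼) - (7 + (¼)*15625) = (-6 - 9/2) - (7 + 15625/4) = -21/2 - 1*15653/4 = -21/2 - 15653/4 = -15695/4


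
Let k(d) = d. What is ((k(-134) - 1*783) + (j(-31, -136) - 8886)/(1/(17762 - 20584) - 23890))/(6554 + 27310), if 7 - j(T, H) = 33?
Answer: -61796772113/2283028962984 ≈ -0.027068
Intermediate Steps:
j(T, H) = -26 (j(T, H) = 7 - 1*33 = 7 - 33 = -26)
((k(-134) - 1*783) + (j(-31, -136) - 8886)/(1/(17762 - 20584) - 23890))/(6554 + 27310) = ((-134 - 1*783) + (-26 - 8886)/(1/(17762 - 20584) - 23890))/(6554 + 27310) = ((-134 - 783) - 8912/(1/(-2822) - 23890))/33864 = (-917 - 8912/(-1/2822 - 23890))*(1/33864) = (-917 - 8912/(-67417581/2822))*(1/33864) = (-917 - 8912*(-2822/67417581))*(1/33864) = (-917 + 25149664/67417581)*(1/33864) = -61796772113/67417581*1/33864 = -61796772113/2283028962984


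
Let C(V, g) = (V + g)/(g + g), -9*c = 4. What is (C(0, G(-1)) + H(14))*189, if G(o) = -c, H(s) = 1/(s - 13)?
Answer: 567/2 ≈ 283.50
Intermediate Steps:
H(s) = 1/(-13 + s)
c = -4/9 (c = -⅑*4 = -4/9 ≈ -0.44444)
G(o) = 4/9 (G(o) = -1*(-4/9) = 4/9)
C(V, g) = (V + g)/(2*g) (C(V, g) = (V + g)/((2*g)) = (V + g)*(1/(2*g)) = (V + g)/(2*g))
(C(0, G(-1)) + H(14))*189 = ((0 + 4/9)/(2*(4/9)) + 1/(-13 + 14))*189 = ((½)*(9/4)*(4/9) + 1/1)*189 = (½ + 1)*189 = (3/2)*189 = 567/2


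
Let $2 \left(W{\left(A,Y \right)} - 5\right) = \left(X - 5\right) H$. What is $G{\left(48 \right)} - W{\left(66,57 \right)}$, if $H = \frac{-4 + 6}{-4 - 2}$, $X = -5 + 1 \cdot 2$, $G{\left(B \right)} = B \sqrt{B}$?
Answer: $- \frac{19}{3} + 192 \sqrt{3} \approx 326.22$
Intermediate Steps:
$G{\left(B \right)} = B^{\frac{3}{2}}$
$X = -3$ ($X = -5 + 2 = -3$)
$H = - \frac{1}{3}$ ($H = \frac{2}{-6} = 2 \left(- \frac{1}{6}\right) = - \frac{1}{3} \approx -0.33333$)
$W{\left(A,Y \right)} = \frac{19}{3}$ ($W{\left(A,Y \right)} = 5 + \frac{\left(-3 - 5\right) \left(- \frac{1}{3}\right)}{2} = 5 + \frac{\left(-8\right) \left(- \frac{1}{3}\right)}{2} = 5 + \frac{1}{2} \cdot \frac{8}{3} = 5 + \frac{4}{3} = \frac{19}{3}$)
$G{\left(48 \right)} - W{\left(66,57 \right)} = 48^{\frac{3}{2}} - \frac{19}{3} = 192 \sqrt{3} - \frac{19}{3} = - \frac{19}{3} + 192 \sqrt{3}$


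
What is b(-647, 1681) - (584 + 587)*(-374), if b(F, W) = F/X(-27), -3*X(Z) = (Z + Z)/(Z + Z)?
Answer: 439895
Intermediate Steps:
X(Z) = -⅓ (X(Z) = -(Z + Z)/(3*(Z + Z)) = -2*Z/(3*(2*Z)) = -2*Z*1/(2*Z)/3 = -⅓*1 = -⅓)
b(F, W) = -3*F (b(F, W) = F/(-⅓) = -3*F)
b(-647, 1681) - (584 + 587)*(-374) = -3*(-647) - (584 + 587)*(-374) = 1941 - 1171*(-374) = 1941 - 1*(-437954) = 1941 + 437954 = 439895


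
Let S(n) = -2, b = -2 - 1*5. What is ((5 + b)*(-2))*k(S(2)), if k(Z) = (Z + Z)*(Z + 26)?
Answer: -384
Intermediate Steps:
b = -7 (b = -2 - 5 = -7)
k(Z) = 2*Z*(26 + Z) (k(Z) = (2*Z)*(26 + Z) = 2*Z*(26 + Z))
((5 + b)*(-2))*k(S(2)) = ((5 - 7)*(-2))*(2*(-2)*(26 - 2)) = (-2*(-2))*(2*(-2)*24) = 4*(-96) = -384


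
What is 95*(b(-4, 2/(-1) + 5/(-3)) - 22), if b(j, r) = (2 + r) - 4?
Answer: -7885/3 ≈ -2628.3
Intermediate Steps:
b(j, r) = -2 + r
95*(b(-4, 2/(-1) + 5/(-3)) - 22) = 95*((-2 + (2/(-1) + 5/(-3))) - 22) = 95*((-2 + (2*(-1) + 5*(-⅓))) - 22) = 95*((-2 + (-2 - 5/3)) - 22) = 95*((-2 - 11/3) - 22) = 95*(-17/3 - 22) = 95*(-83/3) = -7885/3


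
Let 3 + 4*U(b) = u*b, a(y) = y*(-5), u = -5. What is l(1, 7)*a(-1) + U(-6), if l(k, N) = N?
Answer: 167/4 ≈ 41.750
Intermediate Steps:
a(y) = -5*y
U(b) = -¾ - 5*b/4 (U(b) = -¾ + (-5*b)/4 = -¾ - 5*b/4)
l(1, 7)*a(-1) + U(-6) = 7*(-5*(-1)) + (-¾ - 5/4*(-6)) = 7*5 + (-¾ + 15/2) = 35 + 27/4 = 167/4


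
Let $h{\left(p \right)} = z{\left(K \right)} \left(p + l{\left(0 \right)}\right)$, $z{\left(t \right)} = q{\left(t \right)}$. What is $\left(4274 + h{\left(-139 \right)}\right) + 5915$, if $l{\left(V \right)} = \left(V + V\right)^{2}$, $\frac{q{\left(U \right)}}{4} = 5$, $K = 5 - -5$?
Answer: $7409$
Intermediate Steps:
$K = 10$ ($K = 5 + 5 = 10$)
$q{\left(U \right)} = 20$ ($q{\left(U \right)} = 4 \cdot 5 = 20$)
$z{\left(t \right)} = 20$
$l{\left(V \right)} = 4 V^{2}$ ($l{\left(V \right)} = \left(2 V\right)^{2} = 4 V^{2}$)
$h{\left(p \right)} = 20 p$ ($h{\left(p \right)} = 20 \left(p + 4 \cdot 0^{2}\right) = 20 \left(p + 4 \cdot 0\right) = 20 \left(p + 0\right) = 20 p$)
$\left(4274 + h{\left(-139 \right)}\right) + 5915 = \left(4274 + 20 \left(-139\right)\right) + 5915 = \left(4274 - 2780\right) + 5915 = 1494 + 5915 = 7409$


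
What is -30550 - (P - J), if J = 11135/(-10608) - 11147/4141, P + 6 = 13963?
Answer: -115015043971/2583984 ≈ -44511.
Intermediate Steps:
P = 13957 (P = -6 + 13963 = 13957)
J = -9668083/2583984 (J = 11135*(-1/10608) - 11147*1/4141 = -655/624 - 11147/4141 = -9668083/2583984 ≈ -3.7415)
-30550 - (P - J) = -30550 - (13957 - 1*(-9668083/2583984)) = -30550 - (13957 + 9668083/2583984) = -30550 - 1*36074332771/2583984 = -30550 - 36074332771/2583984 = -115015043971/2583984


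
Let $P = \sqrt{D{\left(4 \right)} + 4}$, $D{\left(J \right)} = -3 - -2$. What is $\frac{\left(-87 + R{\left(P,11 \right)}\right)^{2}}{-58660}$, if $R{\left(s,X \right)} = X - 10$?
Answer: $- \frac{1849}{14665} \approx -0.12608$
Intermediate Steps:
$D{\left(J \right)} = -1$ ($D{\left(J \right)} = -3 + 2 = -1$)
$P = \sqrt{3}$ ($P = \sqrt{-1 + 4} = \sqrt{3} \approx 1.732$)
$R{\left(s,X \right)} = -10 + X$
$\frac{\left(-87 + R{\left(P,11 \right)}\right)^{2}}{-58660} = \frac{\left(-87 + \left(-10 + 11\right)\right)^{2}}{-58660} = \left(-87 + 1\right)^{2} \left(- \frac{1}{58660}\right) = \left(-86\right)^{2} \left(- \frac{1}{58660}\right) = 7396 \left(- \frac{1}{58660}\right) = - \frac{1849}{14665}$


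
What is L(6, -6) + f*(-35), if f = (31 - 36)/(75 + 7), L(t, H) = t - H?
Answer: 1159/82 ≈ 14.134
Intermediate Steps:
f = -5/82 ≈ -0.060976
L(6, -6) + f*(-35) = (6 - 1*(-6)) - 5/82*(-35) = (6 + 6) + 175/82 = 12 + 175/82 = 1159/82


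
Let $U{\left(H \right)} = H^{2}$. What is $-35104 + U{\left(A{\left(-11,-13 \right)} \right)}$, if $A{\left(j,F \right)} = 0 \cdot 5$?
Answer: $-35104$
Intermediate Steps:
$A{\left(j,F \right)} = 0$
$-35104 + U{\left(A{\left(-11,-13 \right)} \right)} = -35104 + 0^{2} = -35104 + 0 = -35104$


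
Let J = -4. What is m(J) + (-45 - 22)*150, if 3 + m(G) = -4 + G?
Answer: -10061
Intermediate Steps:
m(G) = -7 + G (m(G) = -3 + (-4 + G) = -7 + G)
m(J) + (-45 - 22)*150 = (-7 - 4) + (-45 - 22)*150 = -11 - 67*150 = -11 - 10050 = -10061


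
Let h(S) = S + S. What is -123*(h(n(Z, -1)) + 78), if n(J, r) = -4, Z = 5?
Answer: -8610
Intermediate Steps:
h(S) = 2*S
-123*(h(n(Z, -1)) + 78) = -123*(2*(-4) + 78) = -123*(-8 + 78) = -123*70 = -8610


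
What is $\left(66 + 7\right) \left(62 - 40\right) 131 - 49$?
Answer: $210337$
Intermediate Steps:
$\left(66 + 7\right) \left(62 - 40\right) 131 - 49 = 73 \left(62 - 40\right) 131 - 49 = 73 \cdot 22 \cdot 131 - 49 = 1606 \cdot 131 - 49 = 210386 - 49 = 210337$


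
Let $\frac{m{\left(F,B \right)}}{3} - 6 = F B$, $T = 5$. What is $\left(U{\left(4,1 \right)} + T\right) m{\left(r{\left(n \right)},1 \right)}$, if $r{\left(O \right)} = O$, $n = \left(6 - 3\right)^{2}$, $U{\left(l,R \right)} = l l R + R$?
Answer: $990$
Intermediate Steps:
$U{\left(l,R \right)} = R + R l^{2}$ ($U{\left(l,R \right)} = l^{2} R + R = R l^{2} + R = R + R l^{2}$)
$n = 9$ ($n = 3^{2} = 9$)
$m{\left(F,B \right)} = 18 + 3 B F$ ($m{\left(F,B \right)} = 18 + 3 F B = 18 + 3 B F$)
$\left(U{\left(4,1 \right)} + T\right) m{\left(r{\left(n \right)},1 \right)} = \left(1 \left(1 + 4^{2}\right) + 5\right) \left(18 + 3 \cdot 1 \cdot 9\right) = \left(1 \left(1 + 16\right) + 5\right) \left(18 + 27\right) = \left(1 \cdot 17 + 5\right) 45 = \left(17 + 5\right) 45 = 22 \cdot 45 = 990$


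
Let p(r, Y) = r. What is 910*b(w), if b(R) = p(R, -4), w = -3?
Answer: -2730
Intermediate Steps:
b(R) = R
910*b(w) = 910*(-3) = -2730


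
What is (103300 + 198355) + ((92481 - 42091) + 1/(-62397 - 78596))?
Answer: 49635880684/140993 ≈ 3.5205e+5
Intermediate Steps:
(103300 + 198355) + ((92481 - 42091) + 1/(-62397 - 78596)) = 301655 + (50390 + 1/(-140993)) = 301655 + (50390 - 1/140993) = 301655 + 7104637269/140993 = 49635880684/140993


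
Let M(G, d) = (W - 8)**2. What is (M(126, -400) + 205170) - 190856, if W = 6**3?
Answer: 57578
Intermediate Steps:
W = 216
M(G, d) = 43264 (M(G, d) = (216 - 8)**2 = 208**2 = 43264)
(M(126, -400) + 205170) - 190856 = (43264 + 205170) - 190856 = 248434 - 190856 = 57578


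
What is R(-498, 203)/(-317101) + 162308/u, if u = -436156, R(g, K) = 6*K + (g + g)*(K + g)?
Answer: -45037655759/34576375939 ≈ -1.3026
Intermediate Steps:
R(g, K) = 6*K + 2*g*(K + g) (R(g, K) = 6*K + (2*g)*(K + g) = 6*K + 2*g*(K + g))
R(-498, 203)/(-317101) + 162308/u = (2*(-498)² + 6*203 + 2*203*(-498))/(-317101) + 162308/(-436156) = (2*248004 + 1218 - 202188)*(-1/317101) + 162308*(-1/436156) = (496008 + 1218 - 202188)*(-1/317101) - 40577/109039 = 295038*(-1/317101) - 40577/109039 = -295038/317101 - 40577/109039 = -45037655759/34576375939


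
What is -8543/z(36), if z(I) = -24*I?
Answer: 8543/864 ≈ 9.8877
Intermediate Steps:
-8543/z(36) = -8543/((-24*36)) = -8543/(-864) = -8543*(-1/864) = 8543/864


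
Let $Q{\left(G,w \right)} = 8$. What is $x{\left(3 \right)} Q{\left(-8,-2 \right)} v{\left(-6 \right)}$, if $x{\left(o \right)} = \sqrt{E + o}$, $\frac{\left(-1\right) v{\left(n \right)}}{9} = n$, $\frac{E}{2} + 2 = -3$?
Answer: $432 i \sqrt{7} \approx 1143.0 i$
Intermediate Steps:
$E = -10$ ($E = -4 + 2 \left(-3\right) = -4 - 6 = -10$)
$v{\left(n \right)} = - 9 n$
$x{\left(o \right)} = \sqrt{-10 + o}$
$x{\left(3 \right)} Q{\left(-8,-2 \right)} v{\left(-6 \right)} = \sqrt{-10 + 3} \cdot 8 \left(\left(-9\right) \left(-6\right)\right) = \sqrt{-7} \cdot 8 \cdot 54 = i \sqrt{7} \cdot 8 \cdot 54 = 8 i \sqrt{7} \cdot 54 = 432 i \sqrt{7}$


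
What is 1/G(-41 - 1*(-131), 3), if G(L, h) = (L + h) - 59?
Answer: 1/34 ≈ 0.029412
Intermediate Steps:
G(L, h) = -59 + L + h
1/G(-41 - 1*(-131), 3) = 1/(-59 + (-41 - 1*(-131)) + 3) = 1/(-59 + (-41 + 131) + 3) = 1/(-59 + 90 + 3) = 1/34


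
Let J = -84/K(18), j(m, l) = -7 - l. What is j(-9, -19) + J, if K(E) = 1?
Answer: -72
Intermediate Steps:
J = -84 (J = -84/1 = -84*1 = -84)
j(-9, -19) + J = (-7 - 1*(-19)) - 84 = (-7 + 19) - 84 = 12 - 84 = -72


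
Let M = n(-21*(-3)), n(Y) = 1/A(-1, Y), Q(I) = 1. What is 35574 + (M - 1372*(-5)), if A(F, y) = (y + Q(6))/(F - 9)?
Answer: 1357883/32 ≈ 42434.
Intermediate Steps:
A(F, y) = (1 + y)/(-9 + F) (A(F, y) = (y + 1)/(F - 9) = (1 + y)/(-9 + F))
n(Y) = 1/(-⅒ - Y/10) (n(Y) = 1/((1 + Y)/(-9 - 1)) = 1/((1 + Y)/(-10)) = 1/(-(1 + Y)/10) = 1/(-⅒ - Y/10))
M = -5/32 (M = -10/(1 - 21*(-3)) = -10/(1 + 63) = -10/64 = -10*1/64 = -5/32 ≈ -0.15625)
35574 + (M - 1372*(-5)) = 35574 + (-5/32 - 1372*(-5)) = 35574 + (-5/32 + 6860) = 35574 + 219515/32 = 1357883/32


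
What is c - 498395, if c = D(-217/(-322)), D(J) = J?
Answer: -22926139/46 ≈ -4.9839e+5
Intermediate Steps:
c = 31/46 (c = -217/(-322) = -217*(-1/322) = 31/46 ≈ 0.67391)
c - 498395 = 31/46 - 498395 = -22926139/46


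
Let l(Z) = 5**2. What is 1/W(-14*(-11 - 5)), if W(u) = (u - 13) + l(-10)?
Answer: 1/236 ≈ 0.0042373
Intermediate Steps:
l(Z) = 25
W(u) = 12 + u (W(u) = (u - 13) + 25 = (-13 + u) + 25 = 12 + u)
1/W(-14*(-11 - 5)) = 1/(12 - 14*(-11 - 5)) = 1/(12 - 14*(-16)) = 1/(12 + 224) = 1/236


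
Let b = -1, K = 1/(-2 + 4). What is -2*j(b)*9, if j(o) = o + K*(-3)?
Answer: 45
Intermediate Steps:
K = ½ (K = 1/2 = ½ ≈ 0.50000)
j(o) = -3/2 + o (j(o) = o + (½)*(-3) = o - 3/2 = -3/2 + o)
-2*j(b)*9 = -2*(-3/2 - 1)*9 = -2*(-5/2)*9 = 5*9 = 45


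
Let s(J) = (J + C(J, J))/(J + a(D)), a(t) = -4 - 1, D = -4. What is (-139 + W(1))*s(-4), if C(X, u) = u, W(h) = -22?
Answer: -1288/9 ≈ -143.11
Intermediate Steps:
a(t) = -5
s(J) = 2*J/(-5 + J) (s(J) = (J + J)/(J - 5) = (2*J)/(-5 + J) = 2*J/(-5 + J))
(-139 + W(1))*s(-4) = (-139 - 22)*(2*(-4)/(-5 - 4)) = -322*(-4)/(-9) = -322*(-4)*(-1)/9 = -161*8/9 = -1288/9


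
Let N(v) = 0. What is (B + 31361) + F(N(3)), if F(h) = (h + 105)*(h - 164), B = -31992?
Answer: -17851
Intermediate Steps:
F(h) = (-164 + h)*(105 + h) (F(h) = (105 + h)*(-164 + h) = (-164 + h)*(105 + h))
(B + 31361) + F(N(3)) = (-31992 + 31361) + (-17220 + 0² - 59*0) = -631 + (-17220 + 0 + 0) = -631 - 17220 = -17851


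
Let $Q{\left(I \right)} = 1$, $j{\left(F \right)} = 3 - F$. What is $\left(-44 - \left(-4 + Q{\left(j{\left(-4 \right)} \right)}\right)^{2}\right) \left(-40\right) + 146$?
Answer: $2266$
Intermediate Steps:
$\left(-44 - \left(-4 + Q{\left(j{\left(-4 \right)} \right)}\right)^{2}\right) \left(-40\right) + 146 = \left(-44 - \left(-4 + 1\right)^{2}\right) \left(-40\right) + 146 = \left(-44 - \left(-3\right)^{2}\right) \left(-40\right) + 146 = \left(-44 - 9\right) \left(-40\right) + 146 = \left(-53\right) \left(-40\right) + 146 = 2120 + 146 = 2266$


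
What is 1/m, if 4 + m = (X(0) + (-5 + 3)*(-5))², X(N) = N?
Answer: 1/96 ≈ 0.010417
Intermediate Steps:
m = 96 (m = -4 + (0 + (-5 + 3)*(-5))² = -4 + (0 - 2*(-5))² = -4 + (0 + 10)² = -4 + 10² = -4 + 100 = 96)
1/m = 1/96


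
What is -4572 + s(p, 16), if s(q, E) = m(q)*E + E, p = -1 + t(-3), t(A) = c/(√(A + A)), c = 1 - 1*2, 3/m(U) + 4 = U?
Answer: -689396/151 - 48*I*√6/151 ≈ -4565.5 - 0.77865*I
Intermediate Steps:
m(U) = 3/(-4 + U)
c = -1 (c = 1 - 2 = -1)
t(A) = -√2/(2*√A) (t(A) = -1/(√(A + A)) = -1/(√(2*A)) = -1/(√2*√A) = -√2/(2*√A))
p = -1 + I*√6/6 (p = -1 - √2/(2*√(-3)) = -1 - √2*(-I*√3/3)/2 = -1 + I*√6/6 ≈ -1.0 + 0.40825*I)
s(q, E) = E + 3*E/(-4 + q) (s(q, E) = (3/(-4 + q))*E + E = 3*E/(-4 + q) + E = E + 3*E/(-4 + q))
-4572 + s(p, 16) = -4572 + 16*(-1 + (-1 + I*√6/6))/(-4 + (-1 + I*√6/6)) = -4572 + 16*(-2 + I*√6/6)/(-5 + I*√6/6)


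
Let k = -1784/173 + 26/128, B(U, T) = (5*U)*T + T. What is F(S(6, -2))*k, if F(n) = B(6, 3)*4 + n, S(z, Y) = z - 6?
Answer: -10409211/2768 ≈ -3760.6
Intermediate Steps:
S(z, Y) = -6 + z
B(U, T) = T + 5*T*U (B(U, T) = 5*T*U + T = T + 5*T*U)
F(n) = 372 + n (F(n) = (3*(1 + 5*6))*4 + n = (3*(1 + 30))*4 + n = (3*31)*4 + n = 93*4 + n = 372 + n)
k = -111927/11072 (k = -1784*1/173 + 26*(1/128) = -1784/173 + 13/64 = -111927/11072 ≈ -10.109)
F(S(6, -2))*k = (372 + (-6 + 6))*(-111927/11072) = (372 + 0)*(-111927/11072) = 372*(-111927/11072) = -10409211/2768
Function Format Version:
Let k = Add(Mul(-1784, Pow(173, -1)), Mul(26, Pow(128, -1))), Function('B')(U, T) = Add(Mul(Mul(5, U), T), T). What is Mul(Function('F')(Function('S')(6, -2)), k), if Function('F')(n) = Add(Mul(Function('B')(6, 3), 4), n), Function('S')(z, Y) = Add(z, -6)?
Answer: Rational(-10409211, 2768) ≈ -3760.6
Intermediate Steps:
Function('S')(z, Y) = Add(-6, z)
Function('B')(U, T) = Add(T, Mul(5, T, U)) (Function('B')(U, T) = Add(Mul(5, T, U), T) = Add(T, Mul(5, T, U)))
Function('F')(n) = Add(372, n) (Function('F')(n) = Add(Mul(Mul(3, Add(1, Mul(5, 6))), 4), n) = Add(Mul(Mul(3, Add(1, 30)), 4), n) = Add(Mul(Mul(3, 31), 4), n) = Add(Mul(93, 4), n) = Add(372, n))
k = Rational(-111927, 11072) (k = Add(Mul(-1784, Rational(1, 173)), Mul(26, Rational(1, 128))) = Add(Rational(-1784, 173), Rational(13, 64)) = Rational(-111927, 11072) ≈ -10.109)
Mul(Function('F')(Function('S')(6, -2)), k) = Mul(Add(372, Add(-6, 6)), Rational(-111927, 11072)) = Mul(Add(372, 0), Rational(-111927, 11072)) = Mul(372, Rational(-111927, 11072)) = Rational(-10409211, 2768)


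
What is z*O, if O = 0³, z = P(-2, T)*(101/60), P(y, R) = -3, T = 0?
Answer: 0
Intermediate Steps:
z = -101/20 (z = -303/60 = -3*101/60 = -101/20 ≈ -5.0500)
O = 0
z*O = -101/20*0 = 0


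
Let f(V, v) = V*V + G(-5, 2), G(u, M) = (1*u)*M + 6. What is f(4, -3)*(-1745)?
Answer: -20940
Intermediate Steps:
G(u, M) = 6 + M*u (G(u, M) = u*M + 6 = M*u + 6 = 6 + M*u)
f(V, v) = -4 + V**2 (f(V, v) = V*V + (6 + 2*(-5)) = V**2 + (6 - 10) = V**2 - 4 = -4 + V**2)
f(4, -3)*(-1745) = (-4 + 4**2)*(-1745) = (-4 + 16)*(-1745) = 12*(-1745) = -20940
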